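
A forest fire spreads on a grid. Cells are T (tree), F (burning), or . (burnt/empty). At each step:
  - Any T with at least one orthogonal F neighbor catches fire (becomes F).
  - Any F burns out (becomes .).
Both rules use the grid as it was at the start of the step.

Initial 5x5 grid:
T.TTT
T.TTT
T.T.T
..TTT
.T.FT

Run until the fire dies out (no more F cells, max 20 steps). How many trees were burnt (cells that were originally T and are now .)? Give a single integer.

Answer: 12

Derivation:
Step 1: +2 fires, +1 burnt (F count now 2)
Step 2: +2 fires, +2 burnt (F count now 2)
Step 3: +2 fires, +2 burnt (F count now 2)
Step 4: +2 fires, +2 burnt (F count now 2)
Step 5: +3 fires, +2 burnt (F count now 3)
Step 6: +1 fires, +3 burnt (F count now 1)
Step 7: +0 fires, +1 burnt (F count now 0)
Fire out after step 7
Initially T: 16, now '.': 21
Total burnt (originally-T cells now '.'): 12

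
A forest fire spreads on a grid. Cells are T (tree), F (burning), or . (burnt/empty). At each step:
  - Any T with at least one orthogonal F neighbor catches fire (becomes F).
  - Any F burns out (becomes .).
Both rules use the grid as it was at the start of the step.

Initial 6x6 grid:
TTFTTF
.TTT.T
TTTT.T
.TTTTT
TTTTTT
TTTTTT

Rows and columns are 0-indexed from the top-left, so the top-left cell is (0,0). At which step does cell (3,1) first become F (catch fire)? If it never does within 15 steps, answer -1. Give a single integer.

Step 1: cell (3,1)='T' (+5 fires, +2 burnt)
Step 2: cell (3,1)='T' (+5 fires, +5 burnt)
Step 3: cell (3,1)='T' (+4 fires, +5 burnt)
Step 4: cell (3,1)='F' (+6 fires, +4 burnt)
  -> target ignites at step 4
Step 5: cell (3,1)='.' (+5 fires, +6 burnt)
Step 6: cell (3,1)='.' (+4 fires, +5 burnt)
Step 7: cell (3,1)='.' (+1 fires, +4 burnt)
Step 8: cell (3,1)='.' (+0 fires, +1 burnt)
  fire out at step 8

4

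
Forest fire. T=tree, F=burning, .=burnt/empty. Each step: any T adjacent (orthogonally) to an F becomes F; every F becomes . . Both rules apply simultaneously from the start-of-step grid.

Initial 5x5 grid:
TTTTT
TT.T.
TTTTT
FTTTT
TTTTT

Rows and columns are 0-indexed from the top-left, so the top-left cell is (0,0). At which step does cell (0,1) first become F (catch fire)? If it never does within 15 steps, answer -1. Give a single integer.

Step 1: cell (0,1)='T' (+3 fires, +1 burnt)
Step 2: cell (0,1)='T' (+4 fires, +3 burnt)
Step 3: cell (0,1)='T' (+5 fires, +4 burnt)
Step 4: cell (0,1)='F' (+4 fires, +5 burnt)
  -> target ignites at step 4
Step 5: cell (0,1)='.' (+4 fires, +4 burnt)
Step 6: cell (0,1)='.' (+1 fires, +4 burnt)
Step 7: cell (0,1)='.' (+1 fires, +1 burnt)
Step 8: cell (0,1)='.' (+0 fires, +1 burnt)
  fire out at step 8

4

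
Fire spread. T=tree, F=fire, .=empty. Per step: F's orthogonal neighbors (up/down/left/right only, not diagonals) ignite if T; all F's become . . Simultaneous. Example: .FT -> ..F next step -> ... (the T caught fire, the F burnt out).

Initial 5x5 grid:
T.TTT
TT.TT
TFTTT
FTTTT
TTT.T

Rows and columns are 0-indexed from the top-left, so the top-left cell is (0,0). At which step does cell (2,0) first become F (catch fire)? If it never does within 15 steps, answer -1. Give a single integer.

Step 1: cell (2,0)='F' (+5 fires, +2 burnt)
  -> target ignites at step 1
Step 2: cell (2,0)='.' (+4 fires, +5 burnt)
Step 3: cell (2,0)='.' (+5 fires, +4 burnt)
Step 4: cell (2,0)='.' (+3 fires, +5 burnt)
Step 5: cell (2,0)='.' (+3 fires, +3 burnt)
Step 6: cell (2,0)='.' (+0 fires, +3 burnt)
  fire out at step 6

1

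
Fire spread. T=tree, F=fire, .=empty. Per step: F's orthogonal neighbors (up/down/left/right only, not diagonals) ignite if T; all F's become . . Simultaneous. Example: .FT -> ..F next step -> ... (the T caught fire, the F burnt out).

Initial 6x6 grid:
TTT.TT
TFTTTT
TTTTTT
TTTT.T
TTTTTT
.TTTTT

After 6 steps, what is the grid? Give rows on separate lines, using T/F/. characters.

Step 1: 4 trees catch fire, 1 burn out
  TFT.TT
  F.FTTT
  TFTTTT
  TTTT.T
  TTTTTT
  .TTTTT
Step 2: 6 trees catch fire, 4 burn out
  F.F.TT
  ...FTT
  F.FTTT
  TFTT.T
  TTTTTT
  .TTTTT
Step 3: 5 trees catch fire, 6 burn out
  ....TT
  ....FT
  ...FTT
  F.FT.T
  TFTTTT
  .TTTTT
Step 4: 7 trees catch fire, 5 burn out
  ....FT
  .....F
  ....FT
  ...F.T
  F.FTTT
  .FTTTT
Step 5: 4 trees catch fire, 7 burn out
  .....F
  ......
  .....F
  .....T
  ...FTT
  ..FTTT
Step 6: 3 trees catch fire, 4 burn out
  ......
  ......
  ......
  .....F
  ....FT
  ...FTT

......
......
......
.....F
....FT
...FTT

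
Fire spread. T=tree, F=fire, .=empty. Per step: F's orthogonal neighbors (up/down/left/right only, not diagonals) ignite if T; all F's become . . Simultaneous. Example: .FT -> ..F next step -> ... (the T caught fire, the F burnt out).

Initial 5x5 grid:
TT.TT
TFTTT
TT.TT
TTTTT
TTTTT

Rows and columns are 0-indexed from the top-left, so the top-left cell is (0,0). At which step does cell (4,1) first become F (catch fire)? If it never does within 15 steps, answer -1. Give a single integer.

Step 1: cell (4,1)='T' (+4 fires, +1 burnt)
Step 2: cell (4,1)='T' (+4 fires, +4 burnt)
Step 3: cell (4,1)='F' (+6 fires, +4 burnt)
  -> target ignites at step 3
Step 4: cell (4,1)='.' (+5 fires, +6 burnt)
Step 5: cell (4,1)='.' (+2 fires, +5 burnt)
Step 6: cell (4,1)='.' (+1 fires, +2 burnt)
Step 7: cell (4,1)='.' (+0 fires, +1 burnt)
  fire out at step 7

3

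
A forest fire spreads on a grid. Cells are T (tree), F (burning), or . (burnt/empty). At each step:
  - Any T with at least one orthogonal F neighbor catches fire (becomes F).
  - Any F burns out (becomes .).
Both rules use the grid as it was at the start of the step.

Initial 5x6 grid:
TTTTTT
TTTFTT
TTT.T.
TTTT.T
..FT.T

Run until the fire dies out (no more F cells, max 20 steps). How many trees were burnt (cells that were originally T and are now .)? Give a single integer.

Answer: 20

Derivation:
Step 1: +5 fires, +2 burnt (F count now 5)
Step 2: +8 fires, +5 burnt (F count now 8)
Step 3: +5 fires, +8 burnt (F count now 5)
Step 4: +2 fires, +5 burnt (F count now 2)
Step 5: +0 fires, +2 burnt (F count now 0)
Fire out after step 5
Initially T: 22, now '.': 28
Total burnt (originally-T cells now '.'): 20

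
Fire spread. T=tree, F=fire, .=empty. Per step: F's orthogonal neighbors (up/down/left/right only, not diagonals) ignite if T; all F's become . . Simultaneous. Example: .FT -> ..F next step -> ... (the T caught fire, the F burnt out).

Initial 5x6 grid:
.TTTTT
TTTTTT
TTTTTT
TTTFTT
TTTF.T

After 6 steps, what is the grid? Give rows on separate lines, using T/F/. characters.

Step 1: 4 trees catch fire, 2 burn out
  .TTTTT
  TTTTTT
  TTTFTT
  TTF.FT
  TTF..T
Step 2: 6 trees catch fire, 4 burn out
  .TTTTT
  TTTFTT
  TTF.FT
  TF...F
  TF...T
Step 3: 8 trees catch fire, 6 burn out
  .TTFTT
  TTF.FT
  TF...F
  F.....
  F....F
Step 4: 5 trees catch fire, 8 burn out
  .TF.FT
  TF...F
  F.....
  ......
  ......
Step 5: 3 trees catch fire, 5 burn out
  .F...F
  F.....
  ......
  ......
  ......
Step 6: 0 trees catch fire, 3 burn out
  ......
  ......
  ......
  ......
  ......

......
......
......
......
......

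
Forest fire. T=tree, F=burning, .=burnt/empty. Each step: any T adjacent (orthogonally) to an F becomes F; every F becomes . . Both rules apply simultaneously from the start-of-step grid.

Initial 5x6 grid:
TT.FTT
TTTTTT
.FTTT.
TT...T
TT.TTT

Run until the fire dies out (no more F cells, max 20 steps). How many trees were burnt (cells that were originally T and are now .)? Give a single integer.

Step 1: +5 fires, +2 burnt (F count now 5)
Step 2: +8 fires, +5 burnt (F count now 8)
Step 3: +4 fires, +8 burnt (F count now 4)
Step 4: +0 fires, +4 burnt (F count now 0)
Fire out after step 4
Initially T: 21, now '.': 26
Total burnt (originally-T cells now '.'): 17

Answer: 17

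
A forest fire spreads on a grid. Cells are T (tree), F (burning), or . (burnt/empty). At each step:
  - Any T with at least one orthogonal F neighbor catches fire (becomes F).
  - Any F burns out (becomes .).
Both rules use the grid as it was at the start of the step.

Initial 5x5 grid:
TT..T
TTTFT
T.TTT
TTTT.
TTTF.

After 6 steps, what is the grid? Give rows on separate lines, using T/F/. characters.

Step 1: 5 trees catch fire, 2 burn out
  TT..T
  TTF.F
  T.TFT
  TTTF.
  TTF..
Step 2: 6 trees catch fire, 5 burn out
  TT..F
  TF...
  T.F.F
  TTF..
  TF...
Step 3: 4 trees catch fire, 6 burn out
  TF...
  F....
  T....
  TF...
  F....
Step 4: 3 trees catch fire, 4 burn out
  F....
  .....
  F....
  F....
  .....
Step 5: 0 trees catch fire, 3 burn out
  .....
  .....
  .....
  .....
  .....
Step 6: 0 trees catch fire, 0 burn out
  .....
  .....
  .....
  .....
  .....

.....
.....
.....
.....
.....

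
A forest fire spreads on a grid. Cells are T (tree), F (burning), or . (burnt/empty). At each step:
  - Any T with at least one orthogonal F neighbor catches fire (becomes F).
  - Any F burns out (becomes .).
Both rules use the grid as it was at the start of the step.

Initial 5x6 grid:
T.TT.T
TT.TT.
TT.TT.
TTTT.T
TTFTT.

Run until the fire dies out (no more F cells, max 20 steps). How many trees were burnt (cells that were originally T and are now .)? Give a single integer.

Step 1: +3 fires, +1 burnt (F count now 3)
Step 2: +4 fires, +3 burnt (F count now 4)
Step 3: +3 fires, +4 burnt (F count now 3)
Step 4: +4 fires, +3 burnt (F count now 4)
Step 5: +3 fires, +4 burnt (F count now 3)
Step 6: +2 fires, +3 burnt (F count now 2)
Step 7: +0 fires, +2 burnt (F count now 0)
Fire out after step 7
Initially T: 21, now '.': 28
Total burnt (originally-T cells now '.'): 19

Answer: 19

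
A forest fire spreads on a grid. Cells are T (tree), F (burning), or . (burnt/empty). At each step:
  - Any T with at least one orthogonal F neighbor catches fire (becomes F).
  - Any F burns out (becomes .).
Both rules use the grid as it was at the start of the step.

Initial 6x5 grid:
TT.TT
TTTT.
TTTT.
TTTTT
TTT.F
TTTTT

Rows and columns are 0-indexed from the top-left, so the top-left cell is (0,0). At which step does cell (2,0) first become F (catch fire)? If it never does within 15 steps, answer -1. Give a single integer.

Step 1: cell (2,0)='T' (+2 fires, +1 burnt)
Step 2: cell (2,0)='T' (+2 fires, +2 burnt)
Step 3: cell (2,0)='T' (+3 fires, +2 burnt)
Step 4: cell (2,0)='T' (+5 fires, +3 burnt)
Step 5: cell (2,0)='T' (+6 fires, +5 burnt)
Step 6: cell (2,0)='F' (+4 fires, +6 burnt)
  -> target ignites at step 6
Step 7: cell (2,0)='.' (+2 fires, +4 burnt)
Step 8: cell (2,0)='.' (+1 fires, +2 burnt)
Step 9: cell (2,0)='.' (+0 fires, +1 burnt)
  fire out at step 9

6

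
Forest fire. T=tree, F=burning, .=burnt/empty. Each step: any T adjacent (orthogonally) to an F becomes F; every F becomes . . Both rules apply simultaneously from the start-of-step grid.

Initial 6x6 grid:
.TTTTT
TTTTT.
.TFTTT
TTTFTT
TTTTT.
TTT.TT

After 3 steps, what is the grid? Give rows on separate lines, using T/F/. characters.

Step 1: 6 trees catch fire, 2 burn out
  .TTTTT
  TTFTT.
  .F.FTT
  TTF.FT
  TTTFT.
  TTT.TT
Step 2: 8 trees catch fire, 6 burn out
  .TFTTT
  TF.FT.
  ....FT
  TF...F
  TTF.F.
  TTT.TT
Step 3: 9 trees catch fire, 8 burn out
  .F.FTT
  F...F.
  .....F
  F.....
  TF....
  TTF.FT

.F.FTT
F...F.
.....F
F.....
TF....
TTF.FT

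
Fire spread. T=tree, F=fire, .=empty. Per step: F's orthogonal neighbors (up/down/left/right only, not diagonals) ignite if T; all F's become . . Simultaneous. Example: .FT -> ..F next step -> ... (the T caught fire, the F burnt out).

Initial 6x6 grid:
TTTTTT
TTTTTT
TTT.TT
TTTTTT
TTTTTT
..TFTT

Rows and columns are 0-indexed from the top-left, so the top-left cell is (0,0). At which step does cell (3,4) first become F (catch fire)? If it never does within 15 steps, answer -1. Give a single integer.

Step 1: cell (3,4)='T' (+3 fires, +1 burnt)
Step 2: cell (3,4)='T' (+4 fires, +3 burnt)
Step 3: cell (3,4)='F' (+4 fires, +4 burnt)
  -> target ignites at step 3
Step 4: cell (3,4)='.' (+5 fires, +4 burnt)
Step 5: cell (3,4)='.' (+5 fires, +5 burnt)
Step 6: cell (3,4)='.' (+6 fires, +5 burnt)
Step 7: cell (3,4)='.' (+4 fires, +6 burnt)
Step 8: cell (3,4)='.' (+1 fires, +4 burnt)
Step 9: cell (3,4)='.' (+0 fires, +1 burnt)
  fire out at step 9

3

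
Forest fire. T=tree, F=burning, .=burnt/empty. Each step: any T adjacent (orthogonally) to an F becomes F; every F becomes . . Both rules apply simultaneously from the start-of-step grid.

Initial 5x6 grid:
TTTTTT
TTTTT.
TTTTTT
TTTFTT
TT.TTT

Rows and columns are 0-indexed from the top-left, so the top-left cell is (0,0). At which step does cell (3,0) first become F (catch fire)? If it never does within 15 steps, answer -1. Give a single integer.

Step 1: cell (3,0)='T' (+4 fires, +1 burnt)
Step 2: cell (3,0)='T' (+6 fires, +4 burnt)
Step 3: cell (3,0)='F' (+8 fires, +6 burnt)
  -> target ignites at step 3
Step 4: cell (3,0)='.' (+5 fires, +8 burnt)
Step 5: cell (3,0)='.' (+3 fires, +5 burnt)
Step 6: cell (3,0)='.' (+1 fires, +3 burnt)
Step 7: cell (3,0)='.' (+0 fires, +1 burnt)
  fire out at step 7

3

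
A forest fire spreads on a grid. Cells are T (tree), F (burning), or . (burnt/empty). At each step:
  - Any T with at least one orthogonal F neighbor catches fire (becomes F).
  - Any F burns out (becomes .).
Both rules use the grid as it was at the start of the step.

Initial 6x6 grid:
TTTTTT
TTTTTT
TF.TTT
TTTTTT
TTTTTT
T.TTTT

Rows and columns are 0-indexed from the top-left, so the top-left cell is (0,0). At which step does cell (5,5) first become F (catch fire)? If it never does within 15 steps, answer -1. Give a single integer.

Step 1: cell (5,5)='T' (+3 fires, +1 burnt)
Step 2: cell (5,5)='T' (+6 fires, +3 burnt)
Step 3: cell (5,5)='T' (+6 fires, +6 burnt)
Step 4: cell (5,5)='T' (+7 fires, +6 burnt)
Step 5: cell (5,5)='T' (+6 fires, +7 burnt)
Step 6: cell (5,5)='T' (+4 fires, +6 burnt)
Step 7: cell (5,5)='F' (+1 fires, +4 burnt)
  -> target ignites at step 7
Step 8: cell (5,5)='.' (+0 fires, +1 burnt)
  fire out at step 8

7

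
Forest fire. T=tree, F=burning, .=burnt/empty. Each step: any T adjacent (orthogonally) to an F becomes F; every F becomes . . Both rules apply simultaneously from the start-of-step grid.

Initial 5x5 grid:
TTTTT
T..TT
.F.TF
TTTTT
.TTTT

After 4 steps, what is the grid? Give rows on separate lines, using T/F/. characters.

Step 1: 4 trees catch fire, 2 burn out
  TTTTT
  T..TF
  ...F.
  TFTTF
  .TTTT
Step 2: 7 trees catch fire, 4 burn out
  TTTTF
  T..F.
  .....
  F.FF.
  .FTTF
Step 3: 3 trees catch fire, 7 burn out
  TTTF.
  T....
  .....
  .....
  ..FF.
Step 4: 1 trees catch fire, 3 burn out
  TTF..
  T....
  .....
  .....
  .....

TTF..
T....
.....
.....
.....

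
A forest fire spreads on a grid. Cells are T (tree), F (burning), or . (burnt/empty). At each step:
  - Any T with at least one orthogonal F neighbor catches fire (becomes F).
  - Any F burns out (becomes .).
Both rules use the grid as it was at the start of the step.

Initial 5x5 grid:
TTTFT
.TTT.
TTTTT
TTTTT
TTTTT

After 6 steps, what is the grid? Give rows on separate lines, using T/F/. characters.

Step 1: 3 trees catch fire, 1 burn out
  TTF.F
  .TTF.
  TTTTT
  TTTTT
  TTTTT
Step 2: 3 trees catch fire, 3 burn out
  TF...
  .TF..
  TTTFT
  TTTTT
  TTTTT
Step 3: 5 trees catch fire, 3 burn out
  F....
  .F...
  TTF.F
  TTTFT
  TTTTT
Step 4: 4 trees catch fire, 5 burn out
  .....
  .....
  TF...
  TTF.F
  TTTFT
Step 5: 4 trees catch fire, 4 burn out
  .....
  .....
  F....
  TF...
  TTF.F
Step 6: 2 trees catch fire, 4 burn out
  .....
  .....
  .....
  F....
  TF...

.....
.....
.....
F....
TF...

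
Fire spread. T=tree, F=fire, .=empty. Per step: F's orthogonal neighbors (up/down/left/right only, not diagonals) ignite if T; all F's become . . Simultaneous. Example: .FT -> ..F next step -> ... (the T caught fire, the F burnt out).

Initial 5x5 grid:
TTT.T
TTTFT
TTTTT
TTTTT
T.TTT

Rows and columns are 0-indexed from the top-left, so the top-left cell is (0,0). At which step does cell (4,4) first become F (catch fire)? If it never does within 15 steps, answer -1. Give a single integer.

Step 1: cell (4,4)='T' (+3 fires, +1 burnt)
Step 2: cell (4,4)='T' (+6 fires, +3 burnt)
Step 3: cell (4,4)='T' (+6 fires, +6 burnt)
Step 4: cell (4,4)='F' (+5 fires, +6 burnt)
  -> target ignites at step 4
Step 5: cell (4,4)='.' (+1 fires, +5 burnt)
Step 6: cell (4,4)='.' (+1 fires, +1 burnt)
Step 7: cell (4,4)='.' (+0 fires, +1 burnt)
  fire out at step 7

4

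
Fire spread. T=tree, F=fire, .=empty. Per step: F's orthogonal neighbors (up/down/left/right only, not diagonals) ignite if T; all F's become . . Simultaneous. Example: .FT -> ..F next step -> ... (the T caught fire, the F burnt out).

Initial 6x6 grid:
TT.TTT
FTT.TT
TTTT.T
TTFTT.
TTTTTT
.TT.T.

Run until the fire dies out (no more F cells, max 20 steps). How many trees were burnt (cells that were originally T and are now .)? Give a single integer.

Answer: 21

Derivation:
Step 1: +7 fires, +2 burnt (F count now 7)
Step 2: +9 fires, +7 burnt (F count now 9)
Step 3: +3 fires, +9 burnt (F count now 3)
Step 4: +2 fires, +3 burnt (F count now 2)
Step 5: +0 fires, +2 burnt (F count now 0)
Fire out after step 5
Initially T: 27, now '.': 30
Total burnt (originally-T cells now '.'): 21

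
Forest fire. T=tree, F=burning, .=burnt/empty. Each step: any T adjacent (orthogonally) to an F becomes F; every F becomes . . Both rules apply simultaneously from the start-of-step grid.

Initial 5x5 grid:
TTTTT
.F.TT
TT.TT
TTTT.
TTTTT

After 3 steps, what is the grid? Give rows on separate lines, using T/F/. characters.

Step 1: 2 trees catch fire, 1 burn out
  TFTTT
  ...TT
  TF.TT
  TTTT.
  TTTTT
Step 2: 4 trees catch fire, 2 burn out
  F.FTT
  ...TT
  F..TT
  TFTT.
  TTTTT
Step 3: 4 trees catch fire, 4 burn out
  ...FT
  ...TT
  ...TT
  F.FT.
  TFTTT

...FT
...TT
...TT
F.FT.
TFTTT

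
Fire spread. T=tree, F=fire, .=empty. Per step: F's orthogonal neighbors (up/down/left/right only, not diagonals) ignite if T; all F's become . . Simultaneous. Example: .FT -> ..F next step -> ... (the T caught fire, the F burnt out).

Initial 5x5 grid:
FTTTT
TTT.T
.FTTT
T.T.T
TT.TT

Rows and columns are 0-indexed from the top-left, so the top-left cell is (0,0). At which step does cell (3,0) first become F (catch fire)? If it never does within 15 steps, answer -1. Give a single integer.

Step 1: cell (3,0)='T' (+4 fires, +2 burnt)
Step 2: cell (3,0)='T' (+4 fires, +4 burnt)
Step 3: cell (3,0)='T' (+2 fires, +4 burnt)
Step 4: cell (3,0)='T' (+3 fires, +2 burnt)
Step 5: cell (3,0)='T' (+1 fires, +3 burnt)
Step 6: cell (3,0)='T' (+1 fires, +1 burnt)
Step 7: cell (3,0)='T' (+0 fires, +1 burnt)
  fire out at step 7
Target never catches fire within 15 steps

-1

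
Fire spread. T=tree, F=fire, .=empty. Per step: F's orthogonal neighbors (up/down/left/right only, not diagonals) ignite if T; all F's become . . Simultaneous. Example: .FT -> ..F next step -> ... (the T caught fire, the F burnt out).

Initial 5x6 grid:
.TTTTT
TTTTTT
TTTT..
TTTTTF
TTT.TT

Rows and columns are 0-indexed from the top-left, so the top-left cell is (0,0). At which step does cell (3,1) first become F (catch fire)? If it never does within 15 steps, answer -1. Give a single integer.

Step 1: cell (3,1)='T' (+2 fires, +1 burnt)
Step 2: cell (3,1)='T' (+2 fires, +2 burnt)
Step 3: cell (3,1)='T' (+2 fires, +2 burnt)
Step 4: cell (3,1)='F' (+4 fires, +2 burnt)
  -> target ignites at step 4
Step 5: cell (3,1)='.' (+6 fires, +4 burnt)
Step 6: cell (3,1)='.' (+6 fires, +6 burnt)
Step 7: cell (3,1)='.' (+3 fires, +6 burnt)
Step 8: cell (3,1)='.' (+0 fires, +3 burnt)
  fire out at step 8

4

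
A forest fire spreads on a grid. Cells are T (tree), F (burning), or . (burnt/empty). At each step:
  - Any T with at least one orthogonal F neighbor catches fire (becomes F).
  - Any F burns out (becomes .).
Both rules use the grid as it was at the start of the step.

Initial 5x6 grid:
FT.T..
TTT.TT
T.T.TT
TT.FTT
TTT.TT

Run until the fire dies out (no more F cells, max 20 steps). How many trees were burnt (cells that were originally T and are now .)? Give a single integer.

Step 1: +3 fires, +2 burnt (F count now 3)
Step 2: +5 fires, +3 burnt (F count now 5)
Step 3: +5 fires, +5 burnt (F count now 5)
Step 4: +4 fires, +5 burnt (F count now 4)
Step 5: +1 fires, +4 burnt (F count now 1)
Step 6: +1 fires, +1 burnt (F count now 1)
Step 7: +0 fires, +1 burnt (F count now 0)
Fire out after step 7
Initially T: 20, now '.': 29
Total burnt (originally-T cells now '.'): 19

Answer: 19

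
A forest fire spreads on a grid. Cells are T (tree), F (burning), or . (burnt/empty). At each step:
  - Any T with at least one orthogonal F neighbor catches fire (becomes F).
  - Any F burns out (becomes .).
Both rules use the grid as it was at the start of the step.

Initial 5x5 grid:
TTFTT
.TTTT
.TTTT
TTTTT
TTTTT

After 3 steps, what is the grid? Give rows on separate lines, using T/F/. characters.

Step 1: 3 trees catch fire, 1 burn out
  TF.FT
  .TFTT
  .TTTT
  TTTTT
  TTTTT
Step 2: 5 trees catch fire, 3 burn out
  F...F
  .F.FT
  .TFTT
  TTTTT
  TTTTT
Step 3: 4 trees catch fire, 5 burn out
  .....
  ....F
  .F.FT
  TTFTT
  TTTTT

.....
....F
.F.FT
TTFTT
TTTTT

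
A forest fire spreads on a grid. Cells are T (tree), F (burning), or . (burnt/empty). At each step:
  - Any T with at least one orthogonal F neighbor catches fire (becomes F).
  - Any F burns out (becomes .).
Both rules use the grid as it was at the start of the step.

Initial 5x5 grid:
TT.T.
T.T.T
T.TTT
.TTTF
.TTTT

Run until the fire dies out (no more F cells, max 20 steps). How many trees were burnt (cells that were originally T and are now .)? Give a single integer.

Step 1: +3 fires, +1 burnt (F count now 3)
Step 2: +4 fires, +3 burnt (F count now 4)
Step 3: +3 fires, +4 burnt (F count now 3)
Step 4: +2 fires, +3 burnt (F count now 2)
Step 5: +0 fires, +2 burnt (F count now 0)
Fire out after step 5
Initially T: 17, now '.': 20
Total burnt (originally-T cells now '.'): 12

Answer: 12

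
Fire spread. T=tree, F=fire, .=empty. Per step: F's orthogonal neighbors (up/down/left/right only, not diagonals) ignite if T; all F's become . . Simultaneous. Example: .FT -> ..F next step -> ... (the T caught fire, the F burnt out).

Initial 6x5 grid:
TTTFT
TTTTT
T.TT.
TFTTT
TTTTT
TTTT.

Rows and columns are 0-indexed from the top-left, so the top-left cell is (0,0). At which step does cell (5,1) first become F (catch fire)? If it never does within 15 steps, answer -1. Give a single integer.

Step 1: cell (5,1)='T' (+6 fires, +2 burnt)
Step 2: cell (5,1)='F' (+10 fires, +6 burnt)
  -> target ignites at step 2
Step 3: cell (5,1)='.' (+7 fires, +10 burnt)
Step 4: cell (5,1)='.' (+2 fires, +7 burnt)
Step 5: cell (5,1)='.' (+0 fires, +2 burnt)
  fire out at step 5

2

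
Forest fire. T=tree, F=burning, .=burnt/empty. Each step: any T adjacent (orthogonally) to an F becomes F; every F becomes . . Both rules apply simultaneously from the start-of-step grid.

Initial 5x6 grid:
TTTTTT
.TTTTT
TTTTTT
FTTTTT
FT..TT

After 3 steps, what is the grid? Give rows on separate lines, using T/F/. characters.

Step 1: 3 trees catch fire, 2 burn out
  TTTTTT
  .TTTTT
  FTTTTT
  .FTTTT
  .F..TT
Step 2: 2 trees catch fire, 3 burn out
  TTTTTT
  .TTTTT
  .FTTTT
  ..FTTT
  ....TT
Step 3: 3 trees catch fire, 2 burn out
  TTTTTT
  .FTTTT
  ..FTTT
  ...FTT
  ....TT

TTTTTT
.FTTTT
..FTTT
...FTT
....TT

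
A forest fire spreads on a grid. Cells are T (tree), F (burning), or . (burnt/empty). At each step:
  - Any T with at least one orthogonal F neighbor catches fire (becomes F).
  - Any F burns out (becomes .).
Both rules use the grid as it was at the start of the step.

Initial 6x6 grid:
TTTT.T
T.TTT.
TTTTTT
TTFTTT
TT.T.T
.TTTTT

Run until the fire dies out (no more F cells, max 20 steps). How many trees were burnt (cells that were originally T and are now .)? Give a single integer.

Answer: 28

Derivation:
Step 1: +3 fires, +1 burnt (F count now 3)
Step 2: +7 fires, +3 burnt (F count now 7)
Step 3: +8 fires, +7 burnt (F count now 8)
Step 4: +8 fires, +8 burnt (F count now 8)
Step 5: +2 fires, +8 burnt (F count now 2)
Step 6: +0 fires, +2 burnt (F count now 0)
Fire out after step 6
Initially T: 29, now '.': 35
Total burnt (originally-T cells now '.'): 28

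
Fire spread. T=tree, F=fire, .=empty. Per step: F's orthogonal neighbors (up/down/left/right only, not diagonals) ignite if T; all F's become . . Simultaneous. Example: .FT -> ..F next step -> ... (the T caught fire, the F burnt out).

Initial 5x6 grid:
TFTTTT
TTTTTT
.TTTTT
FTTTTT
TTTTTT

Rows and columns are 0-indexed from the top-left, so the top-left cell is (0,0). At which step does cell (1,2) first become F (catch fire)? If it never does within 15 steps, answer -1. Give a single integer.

Step 1: cell (1,2)='T' (+5 fires, +2 burnt)
Step 2: cell (1,2)='F' (+6 fires, +5 burnt)
  -> target ignites at step 2
Step 3: cell (1,2)='.' (+5 fires, +6 burnt)
Step 4: cell (1,2)='.' (+5 fires, +5 burnt)
Step 5: cell (1,2)='.' (+4 fires, +5 burnt)
Step 6: cell (1,2)='.' (+2 fires, +4 burnt)
Step 7: cell (1,2)='.' (+0 fires, +2 burnt)
  fire out at step 7

2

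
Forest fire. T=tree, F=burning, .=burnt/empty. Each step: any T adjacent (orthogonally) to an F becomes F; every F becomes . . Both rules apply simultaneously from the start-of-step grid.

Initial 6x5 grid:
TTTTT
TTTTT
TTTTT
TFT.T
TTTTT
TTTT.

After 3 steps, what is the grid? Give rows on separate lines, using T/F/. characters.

Step 1: 4 trees catch fire, 1 burn out
  TTTTT
  TTTTT
  TFTTT
  F.F.T
  TFTTT
  TTTT.
Step 2: 6 trees catch fire, 4 burn out
  TTTTT
  TFTTT
  F.FTT
  ....T
  F.FTT
  TFTT.
Step 3: 7 trees catch fire, 6 burn out
  TFTTT
  F.FTT
  ...FT
  ....T
  ...FT
  F.FT.

TFTTT
F.FTT
...FT
....T
...FT
F.FT.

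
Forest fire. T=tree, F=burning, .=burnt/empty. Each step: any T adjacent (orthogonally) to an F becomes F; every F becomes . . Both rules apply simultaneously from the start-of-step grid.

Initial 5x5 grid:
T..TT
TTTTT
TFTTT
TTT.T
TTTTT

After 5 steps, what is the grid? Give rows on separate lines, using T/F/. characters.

Step 1: 4 trees catch fire, 1 burn out
  T..TT
  TFTTT
  F.FTT
  TFT.T
  TTTTT
Step 2: 6 trees catch fire, 4 burn out
  T..TT
  F.FTT
  ...FT
  F.F.T
  TFTTT
Step 3: 5 trees catch fire, 6 burn out
  F..TT
  ...FT
  ....F
  ....T
  F.FTT
Step 4: 4 trees catch fire, 5 burn out
  ...FT
  ....F
  .....
  ....F
  ...FT
Step 5: 2 trees catch fire, 4 burn out
  ....F
  .....
  .....
  .....
  ....F

....F
.....
.....
.....
....F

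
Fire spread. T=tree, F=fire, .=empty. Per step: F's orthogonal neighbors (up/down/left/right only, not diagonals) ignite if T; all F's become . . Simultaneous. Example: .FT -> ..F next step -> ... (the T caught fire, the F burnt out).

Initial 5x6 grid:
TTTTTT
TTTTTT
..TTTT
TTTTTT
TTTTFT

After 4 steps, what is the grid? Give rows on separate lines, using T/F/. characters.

Step 1: 3 trees catch fire, 1 burn out
  TTTTTT
  TTTTTT
  ..TTTT
  TTTTFT
  TTTF.F
Step 2: 4 trees catch fire, 3 burn out
  TTTTTT
  TTTTTT
  ..TTFT
  TTTF.F
  TTF...
Step 3: 5 trees catch fire, 4 burn out
  TTTTTT
  TTTTFT
  ..TF.F
  TTF...
  TF....
Step 4: 6 trees catch fire, 5 burn out
  TTTTFT
  TTTF.F
  ..F...
  TF....
  F.....

TTTTFT
TTTF.F
..F...
TF....
F.....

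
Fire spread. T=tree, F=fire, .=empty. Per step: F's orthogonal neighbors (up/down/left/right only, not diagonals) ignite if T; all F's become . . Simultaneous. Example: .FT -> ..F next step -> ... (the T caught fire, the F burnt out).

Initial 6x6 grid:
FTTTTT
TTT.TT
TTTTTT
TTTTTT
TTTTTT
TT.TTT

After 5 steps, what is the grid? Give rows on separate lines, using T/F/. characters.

Step 1: 2 trees catch fire, 1 burn out
  .FTTTT
  FTT.TT
  TTTTTT
  TTTTTT
  TTTTTT
  TT.TTT
Step 2: 3 trees catch fire, 2 burn out
  ..FTTT
  .FT.TT
  FTTTTT
  TTTTTT
  TTTTTT
  TT.TTT
Step 3: 4 trees catch fire, 3 burn out
  ...FTT
  ..F.TT
  .FTTTT
  FTTTTT
  TTTTTT
  TT.TTT
Step 4: 4 trees catch fire, 4 burn out
  ....FT
  ....TT
  ..FTTT
  .FTTTT
  FTTTTT
  TT.TTT
Step 5: 6 trees catch fire, 4 burn out
  .....F
  ....FT
  ...FTT
  ..FTTT
  .FTTTT
  FT.TTT

.....F
....FT
...FTT
..FTTT
.FTTTT
FT.TTT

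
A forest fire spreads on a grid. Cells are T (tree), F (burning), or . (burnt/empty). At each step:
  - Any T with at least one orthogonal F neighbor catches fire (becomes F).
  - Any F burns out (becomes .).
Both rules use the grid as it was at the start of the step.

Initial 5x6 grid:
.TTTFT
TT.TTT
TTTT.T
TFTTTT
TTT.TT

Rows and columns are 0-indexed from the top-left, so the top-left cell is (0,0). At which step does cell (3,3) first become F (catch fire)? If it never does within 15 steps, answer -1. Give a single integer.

Step 1: cell (3,3)='T' (+7 fires, +2 burnt)
Step 2: cell (3,3)='F' (+9 fires, +7 burnt)
  -> target ignites at step 2
Step 3: cell (3,3)='.' (+5 fires, +9 burnt)
Step 4: cell (3,3)='.' (+2 fires, +5 burnt)
Step 5: cell (3,3)='.' (+1 fires, +2 burnt)
Step 6: cell (3,3)='.' (+0 fires, +1 burnt)
  fire out at step 6

2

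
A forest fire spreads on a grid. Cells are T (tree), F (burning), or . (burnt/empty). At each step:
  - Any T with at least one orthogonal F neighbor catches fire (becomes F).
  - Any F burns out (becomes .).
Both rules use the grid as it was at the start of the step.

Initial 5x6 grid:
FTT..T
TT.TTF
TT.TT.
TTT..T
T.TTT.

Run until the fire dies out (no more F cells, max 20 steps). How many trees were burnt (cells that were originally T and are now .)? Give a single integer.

Step 1: +4 fires, +2 burnt (F count now 4)
Step 2: +5 fires, +4 burnt (F count now 5)
Step 3: +3 fires, +5 burnt (F count now 3)
Step 4: +2 fires, +3 burnt (F count now 2)
Step 5: +1 fires, +2 burnt (F count now 1)
Step 6: +1 fires, +1 burnt (F count now 1)
Step 7: +1 fires, +1 burnt (F count now 1)
Step 8: +1 fires, +1 burnt (F count now 1)
Step 9: +0 fires, +1 burnt (F count now 0)
Fire out after step 9
Initially T: 19, now '.': 29
Total burnt (originally-T cells now '.'): 18

Answer: 18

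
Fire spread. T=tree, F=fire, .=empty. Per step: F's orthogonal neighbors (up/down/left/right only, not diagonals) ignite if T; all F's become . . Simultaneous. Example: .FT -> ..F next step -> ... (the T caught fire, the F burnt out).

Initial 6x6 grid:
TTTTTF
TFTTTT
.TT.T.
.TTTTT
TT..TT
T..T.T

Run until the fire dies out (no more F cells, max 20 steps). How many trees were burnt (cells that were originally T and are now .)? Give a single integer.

Answer: 24

Derivation:
Step 1: +6 fires, +2 burnt (F count now 6)
Step 2: +7 fires, +6 burnt (F count now 7)
Step 3: +3 fires, +7 burnt (F count now 3)
Step 4: +3 fires, +3 burnt (F count now 3)
Step 5: +3 fires, +3 burnt (F count now 3)
Step 6: +1 fires, +3 burnt (F count now 1)
Step 7: +1 fires, +1 burnt (F count now 1)
Step 8: +0 fires, +1 burnt (F count now 0)
Fire out after step 8
Initially T: 25, now '.': 35
Total burnt (originally-T cells now '.'): 24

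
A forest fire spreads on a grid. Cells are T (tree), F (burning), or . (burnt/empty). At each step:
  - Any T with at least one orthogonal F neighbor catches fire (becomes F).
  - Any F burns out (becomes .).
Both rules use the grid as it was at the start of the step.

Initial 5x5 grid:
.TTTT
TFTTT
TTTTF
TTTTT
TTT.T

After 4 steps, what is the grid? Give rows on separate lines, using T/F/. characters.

Step 1: 7 trees catch fire, 2 burn out
  .FTTT
  F.FTF
  TFTF.
  TTTTF
  TTT.T
Step 2: 8 trees catch fire, 7 burn out
  ..FTF
  ...F.
  F.F..
  TFTF.
  TTT.F
Step 3: 4 trees catch fire, 8 burn out
  ...F.
  .....
  .....
  F.F..
  TFT..
Step 4: 2 trees catch fire, 4 burn out
  .....
  .....
  .....
  .....
  F.F..

.....
.....
.....
.....
F.F..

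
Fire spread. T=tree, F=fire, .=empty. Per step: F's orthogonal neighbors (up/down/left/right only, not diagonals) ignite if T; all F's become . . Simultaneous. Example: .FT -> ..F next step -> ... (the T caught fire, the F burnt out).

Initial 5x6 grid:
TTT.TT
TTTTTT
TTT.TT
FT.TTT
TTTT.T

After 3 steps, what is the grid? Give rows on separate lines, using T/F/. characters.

Step 1: 3 trees catch fire, 1 burn out
  TTT.TT
  TTTTTT
  FTT.TT
  .F.TTT
  FTTT.T
Step 2: 3 trees catch fire, 3 burn out
  TTT.TT
  FTTTTT
  .FT.TT
  ...TTT
  .FTT.T
Step 3: 4 trees catch fire, 3 burn out
  FTT.TT
  .FTTTT
  ..F.TT
  ...TTT
  ..FT.T

FTT.TT
.FTTTT
..F.TT
...TTT
..FT.T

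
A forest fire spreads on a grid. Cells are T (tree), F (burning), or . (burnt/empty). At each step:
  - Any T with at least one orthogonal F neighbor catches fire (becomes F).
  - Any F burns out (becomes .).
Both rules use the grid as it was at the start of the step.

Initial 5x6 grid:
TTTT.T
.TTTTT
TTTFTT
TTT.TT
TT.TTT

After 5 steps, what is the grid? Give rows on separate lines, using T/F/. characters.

Step 1: 3 trees catch fire, 1 burn out
  TTTT.T
  .TTFTT
  TTF.FT
  TTT.TT
  TT.TTT
Step 2: 7 trees catch fire, 3 burn out
  TTTF.T
  .TF.FT
  TF...F
  TTF.FT
  TT.TTT
Step 3: 7 trees catch fire, 7 burn out
  TTF..T
  .F...F
  F.....
  TF...F
  TT.TFT
Step 4: 6 trees catch fire, 7 burn out
  TF...F
  ......
  ......
  F.....
  TF.F.F
Step 5: 2 trees catch fire, 6 burn out
  F.....
  ......
  ......
  ......
  F.....

F.....
......
......
......
F.....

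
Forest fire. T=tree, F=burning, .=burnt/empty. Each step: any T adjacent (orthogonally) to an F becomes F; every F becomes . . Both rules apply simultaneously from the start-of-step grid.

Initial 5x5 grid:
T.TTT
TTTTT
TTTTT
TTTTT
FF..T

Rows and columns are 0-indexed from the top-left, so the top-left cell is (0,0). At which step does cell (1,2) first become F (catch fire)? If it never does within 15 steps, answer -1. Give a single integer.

Step 1: cell (1,2)='T' (+2 fires, +2 burnt)
Step 2: cell (1,2)='T' (+3 fires, +2 burnt)
Step 3: cell (1,2)='T' (+4 fires, +3 burnt)
Step 4: cell (1,2)='F' (+4 fires, +4 burnt)
  -> target ignites at step 4
Step 5: cell (1,2)='.' (+4 fires, +4 burnt)
Step 6: cell (1,2)='.' (+2 fires, +4 burnt)
Step 7: cell (1,2)='.' (+1 fires, +2 burnt)
Step 8: cell (1,2)='.' (+0 fires, +1 burnt)
  fire out at step 8

4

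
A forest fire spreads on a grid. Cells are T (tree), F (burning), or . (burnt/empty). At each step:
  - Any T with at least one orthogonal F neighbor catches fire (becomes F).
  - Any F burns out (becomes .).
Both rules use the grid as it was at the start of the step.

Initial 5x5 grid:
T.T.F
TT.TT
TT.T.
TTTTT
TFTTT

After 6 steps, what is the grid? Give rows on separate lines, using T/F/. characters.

Step 1: 4 trees catch fire, 2 burn out
  T.T..
  TT.TF
  TT.T.
  TFTTT
  F.FTT
Step 2: 5 trees catch fire, 4 burn out
  T.T..
  TT.F.
  TF.T.
  F.FTT
  ...FT
Step 3: 5 trees catch fire, 5 burn out
  T.T..
  TF...
  F..F.
  ...FT
  ....F
Step 4: 2 trees catch fire, 5 burn out
  T.T..
  F....
  .....
  ....F
  .....
Step 5: 1 trees catch fire, 2 burn out
  F.T..
  .....
  .....
  .....
  .....
Step 6: 0 trees catch fire, 1 burn out
  ..T..
  .....
  .....
  .....
  .....

..T..
.....
.....
.....
.....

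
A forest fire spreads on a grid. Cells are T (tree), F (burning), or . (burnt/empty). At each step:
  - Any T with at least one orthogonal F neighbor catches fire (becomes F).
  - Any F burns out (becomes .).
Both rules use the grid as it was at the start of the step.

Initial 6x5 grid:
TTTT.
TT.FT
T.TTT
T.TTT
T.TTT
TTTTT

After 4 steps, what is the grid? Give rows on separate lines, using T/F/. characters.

Step 1: 3 trees catch fire, 1 burn out
  TTTF.
  TT..F
  T.TFT
  T.TTT
  T.TTT
  TTTTT
Step 2: 4 trees catch fire, 3 burn out
  TTF..
  TT...
  T.F.F
  T.TFT
  T.TTT
  TTTTT
Step 3: 4 trees catch fire, 4 burn out
  TF...
  TT...
  T....
  T.F.F
  T.TFT
  TTTTT
Step 4: 5 trees catch fire, 4 burn out
  F....
  TF...
  T....
  T....
  T.F.F
  TTTFT

F....
TF...
T....
T....
T.F.F
TTTFT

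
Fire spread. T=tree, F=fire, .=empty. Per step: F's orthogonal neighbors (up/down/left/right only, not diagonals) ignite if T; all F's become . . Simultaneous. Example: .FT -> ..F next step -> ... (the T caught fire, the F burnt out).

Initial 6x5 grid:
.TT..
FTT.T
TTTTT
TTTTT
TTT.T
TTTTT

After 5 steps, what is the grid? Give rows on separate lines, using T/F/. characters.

Step 1: 2 trees catch fire, 1 burn out
  .TT..
  .FT.T
  FTTTT
  TTTTT
  TTT.T
  TTTTT
Step 2: 4 trees catch fire, 2 burn out
  .FT..
  ..F.T
  .FTTT
  FTTTT
  TTT.T
  TTTTT
Step 3: 4 trees catch fire, 4 burn out
  ..F..
  ....T
  ..FTT
  .FTTT
  FTT.T
  TTTTT
Step 4: 4 trees catch fire, 4 burn out
  .....
  ....T
  ...FT
  ..FTT
  .FT.T
  FTTTT
Step 5: 4 trees catch fire, 4 burn out
  .....
  ....T
  ....F
  ...FT
  ..F.T
  .FTTT

.....
....T
....F
...FT
..F.T
.FTTT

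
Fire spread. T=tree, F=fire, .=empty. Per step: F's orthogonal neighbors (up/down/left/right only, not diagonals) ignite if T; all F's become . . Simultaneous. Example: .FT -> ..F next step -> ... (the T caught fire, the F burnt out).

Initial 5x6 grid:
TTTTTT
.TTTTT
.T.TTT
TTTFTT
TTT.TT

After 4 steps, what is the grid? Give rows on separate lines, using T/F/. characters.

Step 1: 3 trees catch fire, 1 burn out
  TTTTTT
  .TTTTT
  .T.FTT
  TTF.FT
  TTT.TT
Step 2: 6 trees catch fire, 3 burn out
  TTTTTT
  .TTFTT
  .T..FT
  TF...F
  TTF.FT
Step 3: 8 trees catch fire, 6 burn out
  TTTFTT
  .TF.FT
  .F...F
  F.....
  TF...F
Step 4: 5 trees catch fire, 8 burn out
  TTF.FT
  .F...F
  ......
  ......
  F.....

TTF.FT
.F...F
......
......
F.....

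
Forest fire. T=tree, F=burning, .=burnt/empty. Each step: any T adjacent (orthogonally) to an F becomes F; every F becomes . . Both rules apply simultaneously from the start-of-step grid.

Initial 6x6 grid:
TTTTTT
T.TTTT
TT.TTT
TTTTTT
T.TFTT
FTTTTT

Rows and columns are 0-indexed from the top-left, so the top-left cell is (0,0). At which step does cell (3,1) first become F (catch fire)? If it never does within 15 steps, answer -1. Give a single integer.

Step 1: cell (3,1)='T' (+6 fires, +2 burnt)
Step 2: cell (3,1)='T' (+7 fires, +6 burnt)
Step 3: cell (3,1)='F' (+6 fires, +7 burnt)
  -> target ignites at step 3
Step 4: cell (3,1)='.' (+6 fires, +6 burnt)
Step 5: cell (3,1)='.' (+4 fires, +6 burnt)
Step 6: cell (3,1)='.' (+2 fires, +4 burnt)
Step 7: cell (3,1)='.' (+0 fires, +2 burnt)
  fire out at step 7

3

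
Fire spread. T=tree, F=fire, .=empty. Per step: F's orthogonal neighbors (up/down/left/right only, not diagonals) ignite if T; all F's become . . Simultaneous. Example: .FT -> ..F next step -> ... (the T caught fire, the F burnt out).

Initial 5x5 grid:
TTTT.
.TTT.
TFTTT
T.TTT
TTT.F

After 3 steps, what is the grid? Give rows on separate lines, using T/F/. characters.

Step 1: 4 trees catch fire, 2 burn out
  TTTT.
  .FTT.
  F.FTT
  T.TTF
  TTT..
Step 2: 7 trees catch fire, 4 burn out
  TFTT.
  ..FT.
  ...FF
  F.FF.
  TTT..
Step 3: 5 trees catch fire, 7 burn out
  F.FT.
  ...F.
  .....
  .....
  FTF..

F.FT.
...F.
.....
.....
FTF..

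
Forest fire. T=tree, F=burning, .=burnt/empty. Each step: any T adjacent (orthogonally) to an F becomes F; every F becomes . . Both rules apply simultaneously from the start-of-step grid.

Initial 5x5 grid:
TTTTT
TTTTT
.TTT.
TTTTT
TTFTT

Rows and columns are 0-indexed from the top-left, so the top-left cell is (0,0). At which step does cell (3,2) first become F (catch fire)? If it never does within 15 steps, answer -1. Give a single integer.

Step 1: cell (3,2)='F' (+3 fires, +1 burnt)
  -> target ignites at step 1
Step 2: cell (3,2)='.' (+5 fires, +3 burnt)
Step 3: cell (3,2)='.' (+5 fires, +5 burnt)
Step 4: cell (3,2)='.' (+3 fires, +5 burnt)
Step 5: cell (3,2)='.' (+4 fires, +3 burnt)
Step 6: cell (3,2)='.' (+2 fires, +4 burnt)
Step 7: cell (3,2)='.' (+0 fires, +2 burnt)
  fire out at step 7

1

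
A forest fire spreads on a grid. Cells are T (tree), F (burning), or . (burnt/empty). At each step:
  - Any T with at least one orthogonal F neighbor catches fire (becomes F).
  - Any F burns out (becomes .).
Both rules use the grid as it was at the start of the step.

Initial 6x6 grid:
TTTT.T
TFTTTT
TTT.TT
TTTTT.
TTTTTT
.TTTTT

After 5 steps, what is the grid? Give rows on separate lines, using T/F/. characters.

Step 1: 4 trees catch fire, 1 burn out
  TFTT.T
  F.FTTT
  TFT.TT
  TTTTT.
  TTTTTT
  .TTTTT
Step 2: 6 trees catch fire, 4 burn out
  F.FT.T
  ...FTT
  F.F.TT
  TFTTT.
  TTTTTT
  .TTTTT
Step 3: 5 trees catch fire, 6 burn out
  ...F.T
  ....FT
  ....TT
  F.FTT.
  TFTTTT
  .TTTTT
Step 4: 6 trees catch fire, 5 burn out
  .....T
  .....F
  ....FT
  ...FT.
  F.FTTT
  .FTTTT
Step 5: 5 trees catch fire, 6 burn out
  .....F
  ......
  .....F
  ....F.
  ...FTT
  ..FTTT

.....F
......
.....F
....F.
...FTT
..FTTT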